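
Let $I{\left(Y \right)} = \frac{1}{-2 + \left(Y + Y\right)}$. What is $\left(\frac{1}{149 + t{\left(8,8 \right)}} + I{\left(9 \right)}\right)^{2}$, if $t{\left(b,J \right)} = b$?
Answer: $\frac{29929}{6310144} \approx 0.004743$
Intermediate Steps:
$I{\left(Y \right)} = \frac{1}{-2 + 2 Y}$
$\left(\frac{1}{149 + t{\left(8,8 \right)}} + I{\left(9 \right)}\right)^{2} = \left(\frac{1}{149 + 8} + \frac{1}{2 \left(-1 + 9\right)}\right)^{2} = \left(\frac{1}{157} + \frac{1}{2 \cdot 8}\right)^{2} = \left(\frac{1}{157} + \frac{1}{2} \cdot \frac{1}{8}\right)^{2} = \left(\frac{1}{157} + \frac{1}{16}\right)^{2} = \left(\frac{173}{2512}\right)^{2} = \frac{29929}{6310144}$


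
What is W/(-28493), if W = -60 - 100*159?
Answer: 15960/28493 ≈ 0.56014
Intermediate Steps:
W = -15960 (W = -60 - 15900 = -15960)
W/(-28493) = -15960/(-28493) = -15960*(-1/28493) = 15960/28493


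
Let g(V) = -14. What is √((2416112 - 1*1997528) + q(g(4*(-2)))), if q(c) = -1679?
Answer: √416905 ≈ 645.68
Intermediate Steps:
√((2416112 - 1*1997528) + q(g(4*(-2)))) = √((2416112 - 1*1997528) - 1679) = √((2416112 - 1997528) - 1679) = √(418584 - 1679) = √416905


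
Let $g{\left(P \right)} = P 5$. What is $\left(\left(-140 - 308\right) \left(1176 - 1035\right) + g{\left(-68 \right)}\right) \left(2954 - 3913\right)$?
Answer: $60904172$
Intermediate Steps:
$g{\left(P \right)} = 5 P$
$\left(\left(-140 - 308\right) \left(1176 - 1035\right) + g{\left(-68 \right)}\right) \left(2954 - 3913\right) = \left(\left(-140 - 308\right) \left(1176 - 1035\right) + 5 \left(-68\right)\right) \left(2954 - 3913\right) = \left(\left(-448\right) 141 - 340\right) \left(-959\right) = \left(-63168 - 340\right) \left(-959\right) = \left(-63508\right) \left(-959\right) = 60904172$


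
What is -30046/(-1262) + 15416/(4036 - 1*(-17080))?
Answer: 81738291/3331049 ≈ 24.538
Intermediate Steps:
-30046/(-1262) + 15416/(4036 - 1*(-17080)) = -30046*(-1/1262) + 15416/(4036 + 17080) = 15023/631 + 15416/21116 = 15023/631 + 15416*(1/21116) = 15023/631 + 3854/5279 = 81738291/3331049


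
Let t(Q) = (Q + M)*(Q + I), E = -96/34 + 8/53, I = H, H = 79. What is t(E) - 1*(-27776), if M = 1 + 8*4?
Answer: 24427752151/811801 ≈ 30091.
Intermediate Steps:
I = 79
E = -2408/901 (E = -96*1/34 + 8*(1/53) = -48/17 + 8/53 = -2408/901 ≈ -2.6726)
M = 33 (M = 1 + 32 = 33)
t(Q) = (33 + Q)*(79 + Q) (t(Q) = (Q + 33)*(Q + 79) = (33 + Q)*(79 + Q))
t(E) - 1*(-27776) = (2607 + (-2408/901)² + 112*(-2408/901)) - 1*(-27776) = (2607 + 5798464/811801 - 269696/901) + 27776 = 1879167575/811801 + 27776 = 24427752151/811801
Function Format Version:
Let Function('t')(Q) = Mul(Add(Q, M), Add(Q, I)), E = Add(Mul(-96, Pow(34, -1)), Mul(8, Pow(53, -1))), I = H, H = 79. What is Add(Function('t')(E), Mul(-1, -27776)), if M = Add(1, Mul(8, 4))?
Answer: Rational(24427752151, 811801) ≈ 30091.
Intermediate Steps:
I = 79
E = Rational(-2408, 901) (E = Add(Mul(-96, Rational(1, 34)), Mul(8, Rational(1, 53))) = Add(Rational(-48, 17), Rational(8, 53)) = Rational(-2408, 901) ≈ -2.6726)
M = 33 (M = Add(1, 32) = 33)
Function('t')(Q) = Mul(Add(33, Q), Add(79, Q)) (Function('t')(Q) = Mul(Add(Q, 33), Add(Q, 79)) = Mul(Add(33, Q), Add(79, Q)))
Add(Function('t')(E), Mul(-1, -27776)) = Add(Add(2607, Pow(Rational(-2408, 901), 2), Mul(112, Rational(-2408, 901))), Mul(-1, -27776)) = Add(Add(2607, Rational(5798464, 811801), Rational(-269696, 901)), 27776) = Add(Rational(1879167575, 811801), 27776) = Rational(24427752151, 811801)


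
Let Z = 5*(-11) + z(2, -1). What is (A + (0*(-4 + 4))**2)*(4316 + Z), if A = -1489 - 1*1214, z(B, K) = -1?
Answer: -11514780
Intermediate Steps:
A = -2703 (A = -1489 - 1214 = -2703)
Z = -56 (Z = 5*(-11) - 1 = -55 - 1 = -56)
(A + (0*(-4 + 4))**2)*(4316 + Z) = (-2703 + (0*(-4 + 4))**2)*(4316 - 56) = (-2703 + (0*0)**2)*4260 = (-2703 + 0**2)*4260 = (-2703 + 0)*4260 = -2703*4260 = -11514780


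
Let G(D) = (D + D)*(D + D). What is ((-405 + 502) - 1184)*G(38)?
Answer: -6278512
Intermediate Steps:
G(D) = 4*D² (G(D) = (2*D)*(2*D) = 4*D²)
((-405 + 502) - 1184)*G(38) = ((-405 + 502) - 1184)*(4*38²) = (97 - 1184)*(4*1444) = -1087*5776 = -6278512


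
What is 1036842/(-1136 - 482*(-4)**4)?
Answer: -518421/62264 ≈ -8.3262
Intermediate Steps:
1036842/(-1136 - 482*(-4)**4) = 1036842/(-1136 - 482*256) = 1036842/(-1136 - 123392) = 1036842/(-124528) = 1036842*(-1/124528) = -518421/62264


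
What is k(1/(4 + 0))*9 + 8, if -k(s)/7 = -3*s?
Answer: 221/4 ≈ 55.250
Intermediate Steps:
k(s) = 21*s (k(s) = -(-21)*s = 21*s)
k(1/(4 + 0))*9 + 8 = (21/(4 + 0))*9 + 8 = (21/4)*9 + 8 = 189/4 + 8 = 221/4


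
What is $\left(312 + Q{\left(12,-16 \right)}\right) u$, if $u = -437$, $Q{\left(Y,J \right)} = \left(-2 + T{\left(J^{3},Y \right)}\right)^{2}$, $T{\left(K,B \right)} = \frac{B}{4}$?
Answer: $-136781$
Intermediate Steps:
$T{\left(K,B \right)} = \frac{B}{4}$ ($T{\left(K,B \right)} = B \frac{1}{4} = \frac{B}{4}$)
$Q{\left(Y,J \right)} = \left(-2 + \frac{Y}{4}\right)^{2}$
$\left(312 + Q{\left(12,-16 \right)}\right) u = \left(312 + \frac{\left(-8 + 12\right)^{2}}{16}\right) \left(-437\right) = \left(312 + \frac{4^{2}}{16}\right) \left(-437\right) = \left(312 + \frac{1}{16} \cdot 16\right) \left(-437\right) = \left(312 + 1\right) \left(-437\right) = 313 \left(-437\right) = -136781$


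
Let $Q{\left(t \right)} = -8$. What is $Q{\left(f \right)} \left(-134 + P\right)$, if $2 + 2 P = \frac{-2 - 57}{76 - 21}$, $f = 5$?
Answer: $\frac{59636}{55} \approx 1084.3$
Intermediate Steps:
$P = - \frac{169}{110}$ ($P = -1 + \frac{\left(-2 - 57\right) \frac{1}{76 - 21}}{2} = -1 + \frac{\left(-59\right) \frac{1}{55}}{2} = -1 + \frac{1}{2} \left(- \frac{59}{55}\right) = -1 - \frac{59}{110} = - \frac{169}{110} \approx -1.5364$)
$Q{\left(f \right)} \left(-134 + P\right) = - 8 \left(-134 - \frac{169}{110}\right) = \left(-8\right) \left(- \frac{14909}{110}\right) = \frac{59636}{55}$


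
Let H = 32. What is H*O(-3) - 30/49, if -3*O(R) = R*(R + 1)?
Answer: -3166/49 ≈ -64.612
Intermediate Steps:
O(R) = -R*(1 + R)/3 (O(R) = -R*(R + 1)/3 = -R*(1 + R)/3)
H*O(-3) - 30/49 = 32*(-1/3*(-3)*(1 - 3)) - 30/49 = 32*(-1/3*(-3)*(-2)) - 30*1/49 = 32*(-2) - 30/49 = -64 - 30/49 = -3166/49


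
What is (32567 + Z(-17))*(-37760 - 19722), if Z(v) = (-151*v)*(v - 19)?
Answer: 3440010290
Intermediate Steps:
Z(v) = -151*v*(-19 + v) (Z(v) = (-151*v)*(-19 + v) = -151*v*(-19 + v))
(32567 + Z(-17))*(-37760 - 19722) = (32567 + 151*(-17)*(19 - 1*(-17)))*(-37760 - 19722) = (32567 + 151*(-17)*(19 + 17))*(-57482) = (32567 + 151*(-17)*36)*(-57482) = (32567 - 92412)*(-57482) = -59845*(-57482) = 3440010290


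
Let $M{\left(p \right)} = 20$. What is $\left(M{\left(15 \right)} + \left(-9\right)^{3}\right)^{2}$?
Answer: $502681$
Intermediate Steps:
$\left(M{\left(15 \right)} + \left(-9\right)^{3}\right)^{2} = \left(20 + \left(-9\right)^{3}\right)^{2} = \left(20 - 729\right)^{2} = \left(-709\right)^{2} = 502681$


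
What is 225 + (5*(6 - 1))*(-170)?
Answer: -4025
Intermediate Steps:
225 + (5*(6 - 1))*(-170) = 225 + (5*5)*(-170) = 225 + 25*(-170) = 225 - 4250 = -4025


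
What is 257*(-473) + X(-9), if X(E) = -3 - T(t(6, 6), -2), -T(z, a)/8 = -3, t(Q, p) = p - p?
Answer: -121588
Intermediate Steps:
t(Q, p) = 0
T(z, a) = 24 (T(z, a) = -8*(-3) = 24)
X(E) = -27 (X(E) = -3 - 1*24 = -3 - 24 = -27)
257*(-473) + X(-9) = 257*(-473) - 27 = -121561 - 27 = -121588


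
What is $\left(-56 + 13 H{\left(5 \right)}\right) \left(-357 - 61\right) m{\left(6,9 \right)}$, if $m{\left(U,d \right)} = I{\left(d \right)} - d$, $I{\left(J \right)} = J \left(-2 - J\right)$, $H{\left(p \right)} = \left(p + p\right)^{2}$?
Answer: $56159136$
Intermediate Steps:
$H{\left(p \right)} = 4 p^{2}$ ($H{\left(p \right)} = \left(2 p\right)^{2} = 4 p^{2}$)
$m{\left(U,d \right)} = - d - d \left(2 + d\right)$ ($m{\left(U,d \right)} = - d \left(2 + d\right) - d = - d - d \left(2 + d\right)$)
$\left(-56 + 13 H{\left(5 \right)}\right) \left(-357 - 61\right) m{\left(6,9 \right)} = \left(-56 + 13 \cdot 4 \cdot 5^{2}\right) \left(-357 - 61\right) 9 \left(-3 - 9\right) = \left(-56 + 13 \cdot 4 \cdot 25\right) \left(-418\right) 9 \left(-3 - 9\right) = \left(-56 + 13 \cdot 100\right) \left(-418\right) 9 \left(-12\right) = \left(-56 + 1300\right) \left(-418\right) \left(-108\right) = 1244 \left(-418\right) \left(-108\right) = \left(-519992\right) \left(-108\right) = 56159136$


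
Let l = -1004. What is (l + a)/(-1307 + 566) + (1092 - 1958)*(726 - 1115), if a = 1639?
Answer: 249622999/741 ≈ 3.3687e+5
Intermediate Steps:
(l + a)/(-1307 + 566) + (1092 - 1958)*(726 - 1115) = (-1004 + 1639)/(-1307 + 566) + (1092 - 1958)*(726 - 1115) = 635/(-741) - 866*(-389) = 635*(-1/741) + 336874 = -635/741 + 336874 = 249622999/741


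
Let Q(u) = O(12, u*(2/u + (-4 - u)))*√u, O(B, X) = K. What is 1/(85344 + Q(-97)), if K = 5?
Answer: 85344/7283600761 - 5*I*√97/7283600761 ≈ 1.1717e-5 - 6.761e-9*I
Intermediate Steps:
O(B, X) = 5
Q(u) = 5*√u
1/(85344 + Q(-97)) = 1/(85344 + 5*√(-97)) = 1/(85344 + 5*(I*√97)) = 1/(85344 + 5*I*√97)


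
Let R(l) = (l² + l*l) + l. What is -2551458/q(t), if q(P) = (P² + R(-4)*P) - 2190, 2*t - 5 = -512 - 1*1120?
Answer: -10205832/2547257 ≈ -4.0066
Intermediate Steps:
R(l) = l + 2*l² (R(l) = (l² + l²) + l = 2*l² + l = l + 2*l²)
t = -1627/2 (t = 5/2 + (-512 - 1*1120)/2 = 5/2 + (-512 - 1120)/2 = 5/2 + (½)*(-1632) = 5/2 - 816 = -1627/2 ≈ -813.50)
q(P) = -2190 + P² + 28*P (q(P) = (P² + (-4*(1 + 2*(-4)))*P) - 2190 = (P² + (-4*(1 - 8))*P) - 2190 = (P² + (-4*(-7))*P) - 2190 = (P² + 28*P) - 2190 = -2190 + P² + 28*P)
-2551458/q(t) = -2551458/(-2190 + (-1627/2)² + 28*(-1627/2)) = -2551458/(-2190 + 2647129/4 - 22778) = -2551458/2547257/4 = -2551458*4/2547257 = -10205832/2547257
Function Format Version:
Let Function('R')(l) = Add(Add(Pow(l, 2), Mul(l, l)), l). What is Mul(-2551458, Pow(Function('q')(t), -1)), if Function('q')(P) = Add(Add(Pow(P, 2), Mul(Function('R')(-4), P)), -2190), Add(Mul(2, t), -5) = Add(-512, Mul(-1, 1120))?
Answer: Rational(-10205832, 2547257) ≈ -4.0066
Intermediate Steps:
Function('R')(l) = Add(l, Mul(2, Pow(l, 2))) (Function('R')(l) = Add(Add(Pow(l, 2), Pow(l, 2)), l) = Add(Mul(2, Pow(l, 2)), l) = Add(l, Mul(2, Pow(l, 2))))
t = Rational(-1627, 2) (t = Add(Rational(5, 2), Mul(Rational(1, 2), Add(-512, Mul(-1, 1120)))) = Add(Rational(5, 2), Mul(Rational(1, 2), Add(-512, -1120))) = Add(Rational(5, 2), Mul(Rational(1, 2), -1632)) = Add(Rational(5, 2), -816) = Rational(-1627, 2) ≈ -813.50)
Function('q')(P) = Add(-2190, Pow(P, 2), Mul(28, P)) (Function('q')(P) = Add(Add(Pow(P, 2), Mul(Mul(-4, Add(1, Mul(2, -4))), P)), -2190) = Add(Add(Pow(P, 2), Mul(Mul(-4, Add(1, -8)), P)), -2190) = Add(Add(Pow(P, 2), Mul(Mul(-4, -7), P)), -2190) = Add(Add(Pow(P, 2), Mul(28, P)), -2190) = Add(-2190, Pow(P, 2), Mul(28, P)))
Mul(-2551458, Pow(Function('q')(t), -1)) = Mul(-2551458, Pow(Add(-2190, Pow(Rational(-1627, 2), 2), Mul(28, Rational(-1627, 2))), -1)) = Mul(-2551458, Pow(Add(-2190, Rational(2647129, 4), -22778), -1)) = Mul(-2551458, Pow(Rational(2547257, 4), -1)) = Mul(-2551458, Rational(4, 2547257)) = Rational(-10205832, 2547257)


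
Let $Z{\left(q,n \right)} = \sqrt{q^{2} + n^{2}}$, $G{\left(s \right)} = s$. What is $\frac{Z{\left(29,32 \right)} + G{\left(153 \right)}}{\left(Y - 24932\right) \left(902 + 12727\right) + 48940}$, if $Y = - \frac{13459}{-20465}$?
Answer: $- \frac{3131145}{6952785746209} - \frac{20465 \sqrt{1865}}{6952785746209} \approx -5.7746 \cdot 10^{-7}$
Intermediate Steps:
$Y = \frac{13459}{20465}$ ($Y = \left(-13459\right) \left(- \frac{1}{20465}\right) = \frac{13459}{20465} \approx 0.65766$)
$Z{\left(q,n \right)} = \sqrt{n^{2} + q^{2}}$
$\frac{Z{\left(29,32 \right)} + G{\left(153 \right)}}{\left(Y - 24932\right) \left(902 + 12727\right) + 48940} = \frac{\sqrt{32^{2} + 29^{2}} + 153}{\left(\frac{13459}{20465} - 24932\right) \left(902 + 12727\right) + 48940} = \frac{\sqrt{1024 + 841} + 153}{\left(- \frac{510219921}{20465}\right) 13629 + 48940} = \frac{\sqrt{1865} + 153}{- \frac{6953787303309}{20465} + 48940} = \frac{153 + \sqrt{1865}}{- \frac{6952785746209}{20465}} = \left(153 + \sqrt{1865}\right) \left(- \frac{20465}{6952785746209}\right) = - \frac{3131145}{6952785746209} - \frac{20465 \sqrt{1865}}{6952785746209}$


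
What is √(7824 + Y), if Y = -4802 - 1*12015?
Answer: 23*I*√17 ≈ 94.831*I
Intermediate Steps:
Y = -16817 (Y = -4802 - 12015 = -16817)
√(7824 + Y) = √(7824 - 16817) = √(-8993) = 23*I*√17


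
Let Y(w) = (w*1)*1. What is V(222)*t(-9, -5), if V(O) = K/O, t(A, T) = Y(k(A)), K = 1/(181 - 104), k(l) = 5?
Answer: 5/17094 ≈ 0.00029250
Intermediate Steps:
Y(w) = w (Y(w) = w*1 = w)
K = 1/77 ≈ 0.012987
t(A, T) = 5
V(O) = 1/(77*O)
V(222)*t(-9, -5) = ((1/77)/222)*5 = ((1/77)*(1/222))*5 = (1/17094)*5 = 5/17094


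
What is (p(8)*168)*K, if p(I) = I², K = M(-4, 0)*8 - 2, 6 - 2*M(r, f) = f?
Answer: 236544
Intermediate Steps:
M(r, f) = 3 - f/2
K = 22 (K = (3 - ½*0)*8 - 2 = (3 + 0)*8 - 2 = 3*8 - 2 = 24 - 2 = 22)
(p(8)*168)*K = (8²*168)*22 = (64*168)*22 = 10752*22 = 236544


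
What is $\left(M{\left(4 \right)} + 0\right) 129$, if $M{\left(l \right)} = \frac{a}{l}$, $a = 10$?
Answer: $\frac{645}{2} \approx 322.5$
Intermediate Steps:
$M{\left(l \right)} = \frac{10}{l}$
$\left(M{\left(4 \right)} + 0\right) 129 = \left(\frac{10}{4} + 0\right) 129 = \left(10 \cdot \frac{1}{4} + 0\right) 129 = \left(\frac{5}{2} + 0\right) 129 = \frac{5}{2} \cdot 129 = \frac{645}{2}$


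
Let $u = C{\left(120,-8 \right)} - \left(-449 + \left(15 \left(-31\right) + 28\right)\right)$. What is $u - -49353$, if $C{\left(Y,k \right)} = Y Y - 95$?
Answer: $64544$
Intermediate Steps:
$C{\left(Y,k \right)} = -95 + Y^{2}$ ($C{\left(Y,k \right)} = Y^{2} - 95 = -95 + Y^{2}$)
$u = 15191$ ($u = \left(-95 + 120^{2}\right) - \left(-449 + \left(15 \left(-31\right) + 28\right)\right) = \left(-95 + 14400\right) - \left(-449 + \left(-465 + 28\right)\right) = 14305 - \left(-449 - 437\right) = 14305 - -886 = 14305 + 886 = 15191$)
$u - -49353 = 15191 - -49353 = 15191 + 49353 = 64544$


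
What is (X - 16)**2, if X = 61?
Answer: 2025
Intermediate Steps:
(X - 16)**2 = (61 - 16)**2 = 45**2 = 2025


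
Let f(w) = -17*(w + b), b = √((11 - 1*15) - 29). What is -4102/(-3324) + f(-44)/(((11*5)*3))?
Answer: 47927/8310 - 17*I*√33/165 ≈ 5.7674 - 0.59186*I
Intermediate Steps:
b = I*√33 (b = √((11 - 15) - 29) = √(-4 - 29) = √(-33) = I*√33 ≈ 5.7446*I)
f(w) = -17*w - 17*I*√33 (f(w) = -17*(w + I*√33) = -17*w - 17*I*√33)
-4102/(-3324) + f(-44)/(((11*5)*3)) = -4102/(-3324) + (-17*(-44) - 17*I*√33)/(((11*5)*3)) = -4102*(-1/3324) + (748 - 17*I*√33)/((55*3)) = 2051/1662 + (748 - 17*I*√33)/165 = 2051/1662 + (748 - 17*I*√33)*(1/165) = 2051/1662 + (68/15 - 17*I*√33/165) = 47927/8310 - 17*I*√33/165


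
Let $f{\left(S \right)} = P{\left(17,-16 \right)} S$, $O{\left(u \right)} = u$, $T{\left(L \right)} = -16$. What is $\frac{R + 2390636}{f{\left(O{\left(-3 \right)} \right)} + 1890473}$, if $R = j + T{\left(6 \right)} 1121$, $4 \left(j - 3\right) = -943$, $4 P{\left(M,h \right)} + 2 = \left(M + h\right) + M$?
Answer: $\frac{9489869}{7561844} \approx 1.255$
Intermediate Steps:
$P{\left(M,h \right)} = - \frac{1}{2} + \frac{M}{2} + \frac{h}{4}$ ($P{\left(M,h \right)} = - \frac{1}{2} + \frac{\left(M + h\right) + M}{4} = - \frac{1}{2} + \frac{h + 2 M}{4} = - \frac{1}{2} + \left(\frac{M}{2} + \frac{h}{4}\right) = - \frac{1}{2} + \frac{M}{2} + \frac{h}{4}$)
$f{\left(S \right)} = 4 S$ ($f{\left(S \right)} = \left(- \frac{1}{2} + \frac{1}{2} \cdot 17 + \frac{1}{4} \left(-16\right)\right) S = \left(- \frac{1}{2} + \frac{17}{2} - 4\right) S = 4 S$)
$j = - \frac{931}{4}$ ($j = 3 + \frac{1}{4} \left(-943\right) = 3 - \frac{943}{4} = - \frac{931}{4} \approx -232.75$)
$R = - \frac{72675}{4}$ ($R = - \frac{931}{4} - 17936 = - \frac{72675}{4} \approx -18169.0$)
$\frac{R + 2390636}{f{\left(O{\left(-3 \right)} \right)} + 1890473} = \frac{- \frac{72675}{4} + 2390636}{4 \left(-3\right) + 1890473} = \frac{9489869}{4 \left(-12 + 1890473\right)} = \frac{9489869}{4 \cdot 1890461} = \frac{9489869}{4} \cdot \frac{1}{1890461} = \frac{9489869}{7561844}$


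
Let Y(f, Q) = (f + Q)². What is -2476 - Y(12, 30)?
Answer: -4240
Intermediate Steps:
Y(f, Q) = (Q + f)²
-2476 - Y(12, 30) = -2476 - (30 + 12)² = -2476 - 1*42² = -2476 - 1*1764 = -2476 - 1764 = -4240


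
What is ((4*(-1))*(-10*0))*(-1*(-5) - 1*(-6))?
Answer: 0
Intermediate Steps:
((4*(-1))*(-10*0))*(-1*(-5) - 1*(-6)) = (-4*0)*(5 + 6) = 0*11 = 0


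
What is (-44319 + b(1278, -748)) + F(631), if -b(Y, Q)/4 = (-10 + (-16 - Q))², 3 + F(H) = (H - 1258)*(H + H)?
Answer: -2920732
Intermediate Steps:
F(H) = -3 + 2*H*(-1258 + H) (F(H) = -3 + (H - 1258)*(H + H) = -3 + (-1258 + H)*(2*H) = -3 + 2*H*(-1258 + H))
b(Y, Q) = -4*(-26 - Q)² (b(Y, Q) = -4*(-10 + (-16 - Q))² = -4*(-26 - Q)²)
(-44319 + b(1278, -748)) + F(631) = (-44319 - 4*(26 - 748)²) + (-3 - 2516*631 + 2*631²) = (-44319 - 4*(-722)²) + (-3 - 1587596 + 2*398161) = (-44319 - 4*521284) + (-3 - 1587596 + 796322) = (-44319 - 2085136) - 791277 = -2129455 - 791277 = -2920732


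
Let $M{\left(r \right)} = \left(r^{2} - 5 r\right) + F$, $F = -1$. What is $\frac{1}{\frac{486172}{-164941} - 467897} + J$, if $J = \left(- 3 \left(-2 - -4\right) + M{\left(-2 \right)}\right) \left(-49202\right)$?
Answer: $- \frac{26580455342314027}{77175885249} \approx -3.4441 \cdot 10^{5}$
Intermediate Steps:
$M{\left(r \right)} = -1 + r^{2} - 5 r$ ($M{\left(r \right)} = \left(r^{2} - 5 r\right) - 1 = -1 + r^{2} - 5 r$)
$J = -344414$ ($J = \left(- 3 \left(-2 - -4\right) - \left(-9 - 4\right)\right) \left(-49202\right) = \left(- 3 \left(-2 + 4\right) + \left(-1 + 4 + 10\right)\right) \left(-49202\right) = \left(\left(-3\right) 2 + 13\right) \left(-49202\right) = \left(-6 + 13\right) \left(-49202\right) = 7 \left(-49202\right) = -344414$)
$\frac{1}{\frac{486172}{-164941} - 467897} + J = \frac{1}{\frac{486172}{-164941} - 467897} - 344414 = \frac{1}{486172 \left(- \frac{1}{164941}\right) - 467897} - 344414 = \frac{1}{- \frac{486172}{164941} - 467897} - 344414 = \frac{1}{- \frac{77175885249}{164941}} - 344414 = - \frac{164941}{77175885249} - 344414 = - \frac{26580455342314027}{77175885249}$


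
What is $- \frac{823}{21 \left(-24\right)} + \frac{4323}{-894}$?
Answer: $- \frac{240505}{75096} \approx -3.2026$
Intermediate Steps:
$- \frac{823}{21 \left(-24\right)} + \frac{4323}{-894} = - \frac{823}{-504} + 4323 \left(- \frac{1}{894}\right) = \left(-823\right) \left(- \frac{1}{504}\right) - \frac{1441}{298} = \frac{823}{504} - \frac{1441}{298} = - \frac{240505}{75096}$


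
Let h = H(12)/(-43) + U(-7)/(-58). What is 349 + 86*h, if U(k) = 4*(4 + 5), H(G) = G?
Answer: 7877/29 ≈ 271.62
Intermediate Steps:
U(k) = 36 (U(k) = 4*9 = 36)
h = -1122/1247 (h = 12/(-43) + 36/(-58) = 12*(-1/43) + 36*(-1/58) = -12/43 - 18/29 = -1122/1247 ≈ -0.89976)
349 + 86*h = 349 + 86*(-1122/1247) = 349 - 2244/29 = 7877/29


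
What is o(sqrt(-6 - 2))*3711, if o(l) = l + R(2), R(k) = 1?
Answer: 3711 + 7422*I*sqrt(2) ≈ 3711.0 + 10496.0*I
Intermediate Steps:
o(l) = 1 + l (o(l) = l + 1 = 1 + l)
o(sqrt(-6 - 2))*3711 = (1 + sqrt(-6 - 2))*3711 = (1 + sqrt(-8))*3711 = (1 + 2*I*sqrt(2))*3711 = 3711 + 7422*I*sqrt(2)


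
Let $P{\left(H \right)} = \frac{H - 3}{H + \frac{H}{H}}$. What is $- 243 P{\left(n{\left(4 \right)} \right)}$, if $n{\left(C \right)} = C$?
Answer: $- \frac{243}{5} \approx -48.6$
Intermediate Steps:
$P{\left(H \right)} = \frac{-3 + H}{1 + H}$ ($P{\left(H \right)} = \frac{-3 + H}{H + 1} = \frac{-3 + H}{1 + H}$)
$- 243 P{\left(n{\left(4 \right)} \right)} = - 243 \frac{-3 + 4}{1 + 4} = - 243 \cdot \frac{1}{5} \cdot 1 = \left(-243\right) \frac{1}{5} = - \frac{243}{5}$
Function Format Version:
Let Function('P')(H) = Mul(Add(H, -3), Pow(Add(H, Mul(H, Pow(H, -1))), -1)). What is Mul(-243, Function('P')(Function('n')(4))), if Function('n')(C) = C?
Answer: Rational(-243, 5) ≈ -48.600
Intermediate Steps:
Function('P')(H) = Mul(Pow(Add(1, H), -1), Add(-3, H)) (Function('P')(H) = Mul(Add(-3, H), Pow(Add(H, 1), -1)) = Mul(Add(-3, H), Pow(Add(1, H), -1)) = Mul(Pow(Add(1, H), -1), Add(-3, H)))
Mul(-243, Function('P')(Function('n')(4))) = Mul(-243, Mul(Pow(Add(1, 4), -1), Add(-3, 4))) = Mul(-243, Mul(Pow(5, -1), 1)) = Mul(-243, Mul(Rational(1, 5), 1)) = Mul(-243, Rational(1, 5)) = Rational(-243, 5)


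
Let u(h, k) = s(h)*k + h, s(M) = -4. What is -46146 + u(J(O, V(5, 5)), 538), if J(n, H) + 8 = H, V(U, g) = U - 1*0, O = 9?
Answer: -48301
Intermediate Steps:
V(U, g) = U (V(U, g) = U + 0 = U)
J(n, H) = -8 + H
u(h, k) = h - 4*k (u(h, k) = -4*k + h = h - 4*k)
-46146 + u(J(O, V(5, 5)), 538) = -46146 + ((-8 + 5) - 4*538) = -46146 + (-3 - 2152) = -46146 - 2155 = -48301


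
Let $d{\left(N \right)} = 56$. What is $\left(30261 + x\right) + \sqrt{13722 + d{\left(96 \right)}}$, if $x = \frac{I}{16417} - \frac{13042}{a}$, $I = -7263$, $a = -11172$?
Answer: $\frac{2775162443621}{91705362} + 83 \sqrt{2} \approx 30379.0$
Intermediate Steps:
$x = \frac{66484139}{91705362}$ ($x = - \frac{7263}{16417} - \frac{13042}{-11172} = \left(-7263\right) \frac{1}{16417} - - \frac{6521}{5586} = - \frac{7263}{16417} + \frac{6521}{5586} = \frac{66484139}{91705362} \approx 0.72498$)
$\left(30261 + x\right) + \sqrt{13722 + d{\left(96 \right)}} = \left(30261 + \frac{66484139}{91705362}\right) + \sqrt{13722 + 56} = \frac{2775162443621}{91705362} + \sqrt{13778} = \frac{2775162443621}{91705362} + 83 \sqrt{2}$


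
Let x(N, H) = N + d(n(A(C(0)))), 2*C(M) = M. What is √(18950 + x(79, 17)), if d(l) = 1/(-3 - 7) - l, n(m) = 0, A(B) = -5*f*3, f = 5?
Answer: √1902890/10 ≈ 137.95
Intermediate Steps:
C(M) = M/2
A(B) = -75 (A(B) = -5*5*3 = -25*3 = -75)
d(l) = -⅒ - l (d(l) = 1/(-10) - l = -⅒ - l)
x(N, H) = -⅒ + N (x(N, H) = N + (-⅒ - 1*0) = N + (-⅒ + 0) = N - ⅒ = -⅒ + N)
√(18950 + x(79, 17)) = √(18950 + (-⅒ + 79)) = √(18950 + 789/10) = √(190289/10) = √1902890/10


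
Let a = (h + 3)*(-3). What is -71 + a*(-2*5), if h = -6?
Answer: -161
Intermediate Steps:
a = 9 (a = (-6 + 3)*(-3) = -3*(-3) = 9)
-71 + a*(-2*5) = -71 + 9*(-2*5) = -71 + 9*(-10) = -71 - 90 = -161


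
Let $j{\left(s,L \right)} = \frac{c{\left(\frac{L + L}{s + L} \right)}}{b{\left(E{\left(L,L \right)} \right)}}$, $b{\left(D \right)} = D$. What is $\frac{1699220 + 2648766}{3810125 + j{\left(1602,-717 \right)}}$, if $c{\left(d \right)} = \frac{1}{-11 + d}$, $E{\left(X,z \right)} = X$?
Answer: $\frac{5803237348263}{5085356692085} \approx 1.1412$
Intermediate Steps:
$j{\left(s,L \right)} = \frac{1}{L \left(-11 + \frac{2 L}{L + s}\right)}$ ($j{\left(s,L \right)} = \frac{1}{\left(-11 + \frac{L + L}{s + L}\right) L} = \frac{1}{\left(-11 + \frac{2 L}{L + s}\right) L} = \frac{1}{L \left(-11 + \frac{2 L}{L + s}\right)}$)
$\frac{1699220 + 2648766}{3810125 + j{\left(1602,-717 \right)}} = \frac{1699220 + 2648766}{3810125 + \frac{-717 + 1602}{\left(-717\right) \left(\left(-11\right) 1602 - -6453\right)}} = \frac{4347986}{3810125 - \frac{1}{717} \frac{1}{-17622 + 6453} \cdot 885} = \frac{4347986}{3810125 - \frac{1}{717} \frac{1}{-11169} \cdot 885} = \frac{4347986}{3810125 - \left(- \frac{1}{8008173}\right) 885} = \frac{4347986}{3810125 + \frac{295}{2669391}} = \frac{4347986}{\frac{10170713384170}{2669391}} = 4347986 \cdot \frac{2669391}{10170713384170} = \frac{5803237348263}{5085356692085}$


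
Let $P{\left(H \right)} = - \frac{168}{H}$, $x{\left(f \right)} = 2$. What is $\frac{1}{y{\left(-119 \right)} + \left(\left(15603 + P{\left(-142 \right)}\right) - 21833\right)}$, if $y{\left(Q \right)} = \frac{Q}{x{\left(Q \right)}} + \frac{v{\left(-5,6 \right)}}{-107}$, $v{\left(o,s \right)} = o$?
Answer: $- \frac{15194}{95543977} \approx -0.00015903$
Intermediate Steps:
$y{\left(Q \right)} = \frac{5}{107} + \frac{Q}{2}$ ($y{\left(Q \right)} = \frac{Q}{2} - \frac{5}{-107} = Q \frac{1}{2} - - \frac{5}{107} = \frac{Q}{2} + \frac{5}{107} = \frac{5}{107} + \frac{Q}{2}$)
$\frac{1}{y{\left(-119 \right)} + \left(\left(15603 + P{\left(-142 \right)}\right) - 21833\right)} = \frac{1}{\left(\frac{5}{107} + \frac{1}{2} \left(-119\right)\right) - \left(6230 - \frac{84}{71}\right)} = \frac{1}{\left(\frac{5}{107} - \frac{119}{2}\right) + \left(\left(15603 - - \frac{84}{71}\right) - 21833\right)} = \frac{1}{- \frac{12723}{214} + \left(\left(15603 + \frac{84}{71}\right) - 21833\right)} = \frac{1}{- \frac{12723}{214} + \left(\frac{1107897}{71} - 21833\right)} = \frac{1}{- \frac{12723}{214} - \frac{442246}{71}} = \frac{1}{- \frac{95543977}{15194}} = - \frac{15194}{95543977}$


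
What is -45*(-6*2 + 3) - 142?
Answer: 263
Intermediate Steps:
-45*(-6*2 + 3) - 142 = -45*(-12 + 3) - 142 = -45*(-9) - 142 = 405 - 142 = 263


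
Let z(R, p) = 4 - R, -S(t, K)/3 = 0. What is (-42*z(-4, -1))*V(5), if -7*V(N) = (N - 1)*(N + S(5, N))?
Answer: 960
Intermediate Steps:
S(t, K) = 0 (S(t, K) = -3*0 = 0)
V(N) = -N*(-1 + N)/7 (V(N) = -(N - 1)*(N + 0)/7 = -(-1 + N)*N/7 = -N*(-1 + N)/7)
(-42*z(-4, -1))*V(5) = (-42*(4 - 1*(-4)))*((1/7)*5*(1 - 1*5)) = (-42*(4 + 4))*((1/7)*5*(1 - 5)) = (-42*8)*((1/7)*5*(-4)) = -336*(-20/7) = 960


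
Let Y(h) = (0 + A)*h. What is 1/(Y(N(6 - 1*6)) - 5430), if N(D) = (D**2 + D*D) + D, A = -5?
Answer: -1/5430 ≈ -0.00018416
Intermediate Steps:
N(D) = D + 2*D**2 (N(D) = (D**2 + D**2) + D = 2*D**2 + D = D + 2*D**2)
Y(h) = -5*h (Y(h) = (0 - 5)*h = -5*h)
1/(Y(N(6 - 1*6)) - 5430) = 1/(-5*(6 - 1*6)*(1 + 2*(6 - 1*6)) - 5430) = 1/(-5*(6 - 6)*(1 + 2*(6 - 6)) - 5430) = 1/(-0*(1 + 2*0) - 5430) = 1/(-0*(1 + 0) - 5430) = 1/(-0 - 5430) = 1/(-5*0 - 5430) = 1/(0 - 5430) = 1/(-5430) = -1/5430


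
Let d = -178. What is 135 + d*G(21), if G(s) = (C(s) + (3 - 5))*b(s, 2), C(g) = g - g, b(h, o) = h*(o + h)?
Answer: 172083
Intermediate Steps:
b(h, o) = h*(h + o)
C(g) = 0
G(s) = -2*s*(2 + s) (G(s) = (0 + (3 - 5))*(s*(s + 2)) = (0 - 2)*(s*(2 + s)) = -2*s*(2 + s))
135 + d*G(21) = 135 - (-356)*21*(2 + 21) = 135 - (-356)*21*23 = 135 - 178*(-966) = 135 + 171948 = 172083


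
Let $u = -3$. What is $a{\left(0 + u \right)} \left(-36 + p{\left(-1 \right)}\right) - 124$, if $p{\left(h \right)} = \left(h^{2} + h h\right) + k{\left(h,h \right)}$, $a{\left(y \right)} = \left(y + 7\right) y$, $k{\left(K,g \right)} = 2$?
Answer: $260$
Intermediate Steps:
$a{\left(y \right)} = y \left(7 + y\right)$ ($a{\left(y \right)} = \left(7 + y\right) y = y \left(7 + y\right)$)
$p{\left(h \right)} = 2 + 2 h^{2}$ ($p{\left(h \right)} = \left(h^{2} + h h\right) + 2 = \left(h^{2} + h^{2}\right) + 2 = 2 h^{2} + 2 = 2 + 2 h^{2}$)
$a{\left(0 + u \right)} \left(-36 + p{\left(-1 \right)}\right) - 124 = \left(0 - 3\right) \left(7 + \left(0 - 3\right)\right) \left(-36 + \left(2 + 2 \left(-1\right)^{2}\right)\right) - 124 = - 3 \left(7 - 3\right) \left(-36 + \left(2 + 2 \cdot 1\right)\right) - 124 = \left(-3\right) 4 \left(-36 + \left(2 + 2\right)\right) - 124 = - 12 \left(-36 + 4\right) - 124 = \left(-12\right) \left(-32\right) - 124 = 384 - 124 = 260$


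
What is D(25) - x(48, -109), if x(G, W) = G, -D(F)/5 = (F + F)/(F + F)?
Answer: -53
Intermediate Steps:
D(F) = -5 (D(F) = -5*(F + F)/(F + F) = -5*2*F/(2*F) = -5*2*F*1/(2*F) = -5*1 = -5)
D(25) - x(48, -109) = -5 - 1*48 = -5 - 48 = -53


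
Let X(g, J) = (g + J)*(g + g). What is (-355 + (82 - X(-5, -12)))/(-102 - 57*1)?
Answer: 443/159 ≈ 2.7862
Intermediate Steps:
X(g, J) = 2*g*(J + g) (X(g, J) = (J + g)*(2*g) = 2*g*(J + g))
(-355 + (82 - X(-5, -12)))/(-102 - 57*1) = (-355 + (82 - 2*(-5)*(-12 - 5)))/(-102 - 57*1) = (-355 + (82 - 2*(-5)*(-17)))/(-102 - 57) = (-355 + (82 - 1*170))/(-159) = (-355 + (82 - 170))*(-1/159) = (-355 - 88)*(-1/159) = -443*(-1/159) = 443/159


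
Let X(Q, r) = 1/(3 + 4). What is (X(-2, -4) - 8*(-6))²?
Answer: 113569/49 ≈ 2317.7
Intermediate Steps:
X(Q, r) = ⅐ (X(Q, r) = 1/7 = ⅐)
(X(-2, -4) - 8*(-6))² = (⅐ - 8*(-6))² = (⅐ + 48)² = (337/7)² = 113569/49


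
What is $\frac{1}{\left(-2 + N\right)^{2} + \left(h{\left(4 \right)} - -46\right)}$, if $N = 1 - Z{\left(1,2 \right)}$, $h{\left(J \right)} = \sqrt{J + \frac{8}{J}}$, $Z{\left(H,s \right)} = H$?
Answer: $\frac{25}{1247} - \frac{\sqrt{6}}{2494} \approx 0.019066$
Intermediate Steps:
$N = 0$ ($N = 1 - 1 = 0$)
$\frac{1}{\left(-2 + N\right)^{2} + \left(h{\left(4 \right)} - -46\right)} = \frac{1}{\left(-2 + 0\right)^{2} + \left(\sqrt{4 + \frac{8}{4}} - -46\right)} = \frac{1}{\left(-2\right)^{2} + \left(\sqrt{4 + 8 \cdot \frac{1}{4}} + 46\right)} = \frac{1}{4 + \left(\sqrt{4 + 2} + 46\right)} = \frac{1}{4 + \left(\sqrt{6} + 46\right)} = \frac{1}{4 + \left(46 + \sqrt{6}\right)} = \frac{1}{50 + \sqrt{6}}$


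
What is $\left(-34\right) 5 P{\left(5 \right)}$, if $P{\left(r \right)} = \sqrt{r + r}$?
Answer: $- 170 \sqrt{10} \approx -537.59$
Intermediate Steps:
$P{\left(r \right)} = \sqrt{2} \sqrt{r}$ ($P{\left(r \right)} = \sqrt{2 r} = \sqrt{2} \sqrt{r}$)
$\left(-34\right) 5 P{\left(5 \right)} = \left(-34\right) 5 \sqrt{2} \sqrt{5} = - 170 \sqrt{10}$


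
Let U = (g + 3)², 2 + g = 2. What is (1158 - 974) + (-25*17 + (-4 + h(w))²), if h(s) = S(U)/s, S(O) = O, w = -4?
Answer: -3231/16 ≈ -201.94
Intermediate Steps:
g = 0 (g = -2 + 2 = 0)
U = 9 (U = (0 + 3)² = 3² = 9)
h(s) = 9/s
(1158 - 974) + (-25*17 + (-4 + h(w))²) = (1158 - 974) + (-25*17 + (-4 + 9/(-4))²) = 184 + (-425 + (-4 + 9*(-¼))²) = 184 + (-425 + (-4 - 9/4)²) = 184 + (-425 + (-25/4)²) = 184 + (-425 + 625/16) = 184 - 6175/16 = -3231/16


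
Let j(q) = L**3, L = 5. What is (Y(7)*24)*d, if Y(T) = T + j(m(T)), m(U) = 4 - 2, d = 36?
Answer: 114048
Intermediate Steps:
m(U) = 2
j(q) = 125 (j(q) = 5**3 = 125)
Y(T) = 125 + T (Y(T) = T + 125 = 125 + T)
(Y(7)*24)*d = ((125 + 7)*24)*36 = (132*24)*36 = 3168*36 = 114048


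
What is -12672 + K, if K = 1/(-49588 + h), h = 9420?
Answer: -509008897/40168 ≈ -12672.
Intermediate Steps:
K = -1/40168 (K = 1/(-49588 + 9420) = 1/(-40168) = -1/40168 ≈ -2.4895e-5)
-12672 + K = -12672 - 1/40168 = -509008897/40168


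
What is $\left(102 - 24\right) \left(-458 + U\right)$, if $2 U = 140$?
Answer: $-30264$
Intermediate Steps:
$U = 70$ ($U = \frac{1}{2} \cdot 140 = 70$)
$\left(102 - 24\right) \left(-458 + U\right) = \left(102 - 24\right) \left(-458 + 70\right) = \left(102 - 24\right) \left(-388\right) = 78 \left(-388\right) = -30264$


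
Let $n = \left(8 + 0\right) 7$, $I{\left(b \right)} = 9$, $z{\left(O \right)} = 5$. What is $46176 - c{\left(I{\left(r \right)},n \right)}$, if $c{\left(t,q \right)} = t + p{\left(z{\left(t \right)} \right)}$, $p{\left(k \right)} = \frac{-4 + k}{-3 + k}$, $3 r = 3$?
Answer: $\frac{92333}{2} \approx 46167.0$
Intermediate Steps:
$r = 1$ ($r = \frac{1}{3} \cdot 3 = 1$)
$p{\left(k \right)} = \frac{-4 + k}{-3 + k}$
$n = 56$ ($n = 8 \cdot 7 = 56$)
$c{\left(t,q \right)} = \frac{1}{2} + t$ ($c{\left(t,q \right)} = t + \frac{-4 + 5}{-3 + 5} = t + \frac{1}{2} \cdot 1 = t + \frac{1}{2} = \frac{1}{2} + t$)
$46176 - c{\left(I{\left(r \right)},n \right)} = 46176 - \left(\frac{1}{2} + 9\right) = 46176 - \frac{19}{2} = \frac{92333}{2}$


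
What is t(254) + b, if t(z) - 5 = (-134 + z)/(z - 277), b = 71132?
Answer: 1636031/23 ≈ 71132.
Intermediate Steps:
t(z) = 5 + (-134 + z)/(-277 + z) (t(z) = 5 + (-134 + z)/(z - 277) = 5 + (-134 + z)/(-277 + z))
t(254) + b = (-1519 + 6*254)/(-277 + 254) + 71132 = (-1519 + 1524)/(-23) + 71132 = -1/23*5 + 71132 = -5/23 + 71132 = 1636031/23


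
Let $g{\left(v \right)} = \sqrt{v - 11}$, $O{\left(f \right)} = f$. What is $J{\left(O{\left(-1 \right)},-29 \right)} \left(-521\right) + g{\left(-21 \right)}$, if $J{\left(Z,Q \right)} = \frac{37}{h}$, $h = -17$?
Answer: $\frac{19277}{17} + 4 i \sqrt{2} \approx 1133.9 + 5.6569 i$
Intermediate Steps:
$J{\left(Z,Q \right)} = - \frac{37}{17}$ ($J{\left(Z,Q \right)} = \frac{37}{-17} = 37 \left(- \frac{1}{17}\right) = - \frac{37}{17}$)
$g{\left(v \right)} = \sqrt{-11 + v}$
$J{\left(O{\left(-1 \right)},-29 \right)} \left(-521\right) + g{\left(-21 \right)} = \left(- \frac{37}{17}\right) \left(-521\right) + \sqrt{-11 - 21} = \frac{19277}{17} + \sqrt{-32} = \frac{19277}{17} + 4 i \sqrt{2}$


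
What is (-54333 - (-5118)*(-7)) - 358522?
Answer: -448681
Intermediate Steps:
(-54333 - (-5118)*(-7)) - 358522 = (-54333 - 1*35826) - 358522 = (-54333 - 35826) - 358522 = -90159 - 358522 = -448681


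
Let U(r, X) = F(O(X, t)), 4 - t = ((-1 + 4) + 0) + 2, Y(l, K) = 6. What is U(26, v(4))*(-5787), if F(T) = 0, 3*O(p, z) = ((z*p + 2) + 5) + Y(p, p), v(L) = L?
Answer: 0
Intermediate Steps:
t = -1 (t = 4 - (((-1 + 4) + 0) + 2) = 4 - ((3 + 0) + 2) = 4 - (3 + 2) = 4 - 1*5 = 4 - 5 = -1)
O(p, z) = 13/3 + p*z/3 (O(p, z) = (((z*p + 2) + 5) + 6)/3 = (((p*z + 2) + 5) + 6)/3 = (((2 + p*z) + 5) + 6)/3 = ((7 + p*z) + 6)/3 = (13 + p*z)/3 = 13/3 + p*z/3)
U(r, X) = 0
U(26, v(4))*(-5787) = 0*(-5787) = 0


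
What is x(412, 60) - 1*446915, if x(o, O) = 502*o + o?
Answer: -239679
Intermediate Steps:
x(o, O) = 503*o
x(412, 60) - 1*446915 = 503*412 - 1*446915 = 207236 - 446915 = -239679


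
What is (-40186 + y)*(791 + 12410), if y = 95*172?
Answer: -314791046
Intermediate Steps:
y = 16340
(-40186 + y)*(791 + 12410) = (-40186 + 16340)*(791 + 12410) = -23846*13201 = -314791046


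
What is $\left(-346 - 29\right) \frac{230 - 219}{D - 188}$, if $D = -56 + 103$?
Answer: $\frac{1375}{47} \approx 29.255$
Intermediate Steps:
$D = 47$
$\left(-346 - 29\right) \frac{230 - 219}{D - 188} = \left(-346 - 29\right) \frac{230 - 219}{47 - 188} = - 375 \frac{11}{-141} = - 375 \cdot 11 \left(- \frac{1}{141}\right) = \left(-375\right) \left(- \frac{11}{141}\right) = \frac{1375}{47}$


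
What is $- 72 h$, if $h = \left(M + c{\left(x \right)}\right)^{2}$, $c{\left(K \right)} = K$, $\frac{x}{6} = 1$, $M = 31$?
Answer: $-98568$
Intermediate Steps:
$x = 6$ ($x = 6 \cdot 1 = 6$)
$h = 1369$ ($h = \left(31 + 6\right)^{2} = 37^{2} = 1369$)
$- 72 h = \left(-72\right) 1369 = -98568$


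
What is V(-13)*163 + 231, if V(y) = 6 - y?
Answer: 3328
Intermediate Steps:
V(-13)*163 + 231 = (6 - 1*(-13))*163 + 231 = (6 + 13)*163 + 231 = 19*163 + 231 = 3097 + 231 = 3328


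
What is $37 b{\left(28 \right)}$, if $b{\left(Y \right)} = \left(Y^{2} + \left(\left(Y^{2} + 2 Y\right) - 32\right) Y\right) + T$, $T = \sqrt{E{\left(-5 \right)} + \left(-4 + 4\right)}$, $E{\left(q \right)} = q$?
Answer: $866096 + 37 i \sqrt{5} \approx 8.661 \cdot 10^{5} + 82.734 i$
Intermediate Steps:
$T = i \sqrt{5}$ ($T = \sqrt{-5 + \left(-4 + 4\right)} = \sqrt{-5 + 0} = \sqrt{-5} = i \sqrt{5} \approx 2.2361 i$)
$b{\left(Y \right)} = Y^{2} + i \sqrt{5} + Y \left(-32 + Y^{2} + 2 Y\right)$ ($b{\left(Y \right)} = \left(Y^{2} + \left(\left(Y^{2} + 2 Y\right) - 32\right) Y\right) + i \sqrt{5} = \left(Y^{2} + \left(-32 + Y^{2} + 2 Y\right) Y\right) + i \sqrt{5} = \left(Y^{2} + Y \left(-32 + Y^{2} + 2 Y\right)\right) + i \sqrt{5} = Y^{2} + i \sqrt{5} + Y \left(-32 + Y^{2} + 2 Y\right)$)
$37 b{\left(28 \right)} = 37 \left(28^{3} - 896 + 3 \cdot 28^{2} + i \sqrt{5}\right) = 37 \left(21952 - 896 + 3 \cdot 784 + i \sqrt{5}\right) = 37 \left(21952 - 896 + 2352 + i \sqrt{5}\right) = 37 \left(23408 + i \sqrt{5}\right) = 866096 + 37 i \sqrt{5}$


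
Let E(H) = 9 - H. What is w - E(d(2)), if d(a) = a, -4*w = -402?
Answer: 187/2 ≈ 93.500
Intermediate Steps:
w = 201/2 (w = -1/4*(-402) = 201/2 ≈ 100.50)
w - E(d(2)) = 201/2 - (9 - 1*2) = 201/2 - (9 - 2) = 201/2 - 1*7 = 201/2 - 7 = 187/2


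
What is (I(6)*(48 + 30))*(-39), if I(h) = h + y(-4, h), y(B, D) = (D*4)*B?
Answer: 273780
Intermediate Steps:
y(B, D) = 4*B*D (y(B, D) = (4*D)*B = 4*B*D)
I(h) = -15*h (I(h) = h + 4*(-4)*h = h - 16*h = -15*h)
(I(6)*(48 + 30))*(-39) = ((-15*6)*(48 + 30))*(-39) = -90*78*(-39) = -7020*(-39) = 273780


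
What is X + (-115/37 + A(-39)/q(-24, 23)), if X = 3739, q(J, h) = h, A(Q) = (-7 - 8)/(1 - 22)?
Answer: 22254893/5957 ≈ 3735.9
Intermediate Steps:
A(Q) = 5/7 (A(Q) = -15/(-21) = -15*(-1/21) = 5/7)
X + (-115/37 + A(-39)/q(-24, 23)) = 3739 + (-115/37 + (5/7)/23) = 3739 + (-115*1/37 + (5/7)*(1/23)) = 3739 + (-115/37 + 5/161) = 3739 - 18330/5957 = 22254893/5957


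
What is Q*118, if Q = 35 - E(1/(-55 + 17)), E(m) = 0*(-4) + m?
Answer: 78529/19 ≈ 4133.1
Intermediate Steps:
E(m) = m (E(m) = 0 + m = m)
Q = 1331/38 (Q = 35 - 1/(-55 + 17) = 35 - 1/(-38) = 35 - 1*(-1/38) = 35 + 1/38 = 1331/38 ≈ 35.026)
Q*118 = (1331/38)*118 = 78529/19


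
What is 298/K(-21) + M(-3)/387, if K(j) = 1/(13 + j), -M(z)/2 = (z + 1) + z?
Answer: -922598/387 ≈ -2384.0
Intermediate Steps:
M(z) = -2 - 4*z (M(z) = -2*((z + 1) + z) = -2*((1 + z) + z) = -2*(1 + 2*z) = -2 - 4*z)
298/K(-21) + M(-3)/387 = 298/(1/(13 - 21)) + (-2 - 4*(-3))/387 = 298/(1/(-8)) + (-2 + 12)*(1/387) = 298/(-⅛) + 10*(1/387) = 298*(-8) + 10/387 = -2384 + 10/387 = -922598/387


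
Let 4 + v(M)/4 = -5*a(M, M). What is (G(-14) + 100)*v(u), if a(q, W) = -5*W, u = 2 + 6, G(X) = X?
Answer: 67424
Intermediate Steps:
u = 8
a(q, W) = -5*W
v(M) = -16 + 100*M (v(M) = -16 + 4*(-(-25)*M) = -16 + 4*(25*M) = -16 + 100*M)
(G(-14) + 100)*v(u) = (-14 + 100)*(-16 + 100*8) = 86*(-16 + 800) = 86*784 = 67424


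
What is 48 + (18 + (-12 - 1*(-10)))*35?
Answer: 608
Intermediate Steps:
48 + (18 + (-12 - 1*(-10)))*35 = 48 + (18 + (-12 + 10))*35 = 48 + (18 - 2)*35 = 48 + 16*35 = 48 + 560 = 608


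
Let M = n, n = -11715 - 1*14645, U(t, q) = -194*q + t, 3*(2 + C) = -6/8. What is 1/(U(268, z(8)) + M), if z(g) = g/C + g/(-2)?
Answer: -9/221636 ≈ -4.0607e-5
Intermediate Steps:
C = -9/4 (C = -2 + (-6/8)/3 = -2 + (-6*⅛)/3 = -2 + (⅓)*(-¾) = -2 - ¼ = -9/4 ≈ -2.2500)
z(g) = -17*g/18 (z(g) = g/(-9/4) + g/(-2) = g*(-4/9) + g*(-½) = -4*g/9 - g/2 = -17*g/18)
U(t, q) = t - 194*q
n = -26360 (n = -11715 - 14645 = -26360)
M = -26360
1/(U(268, z(8)) + M) = 1/((268 - (-1649)*8/9) - 26360) = 1/((268 - 194*(-68/9)) - 26360) = 1/((268 + 13192/9) - 26360) = 1/(15604/9 - 26360) = 1/(-221636/9) = -9/221636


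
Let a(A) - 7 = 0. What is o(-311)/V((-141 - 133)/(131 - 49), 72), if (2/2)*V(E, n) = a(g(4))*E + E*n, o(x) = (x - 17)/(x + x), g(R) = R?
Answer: -6724/3365953 ≈ -0.0019976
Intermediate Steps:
o(x) = (-17 + x)/(2*x) (o(x) = (-17 + x)/((2*x)) = (-17 + x)*(1/(2*x)) = (-17 + x)/(2*x))
a(A) = 7 (a(A) = 7 + 0 = 7)
V(E, n) = 7*E + E*n
o(-311)/V((-141 - 133)/(131 - 49), 72) = ((½)*(-17 - 311)/(-311))/((((-141 - 133)/(131 - 49))*(7 + 72))) = ((½)*(-1/311)*(-328))/((-274/82*79)) = 164/(311*((-274*1/82*79))) = 164/(311*((-137/41*79))) = 164/(311*(-10823/41)) = (164/311)*(-41/10823) = -6724/3365953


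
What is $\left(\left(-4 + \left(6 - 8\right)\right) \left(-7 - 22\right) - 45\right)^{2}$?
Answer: $16641$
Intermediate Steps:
$\left(\left(-4 + \left(6 - 8\right)\right) \left(-7 - 22\right) - 45\right)^{2} = \left(\left(-4 + \left(6 - 8\right)\right) \left(-29\right) - 45\right)^{2} = \left(\left(-4 - 2\right) \left(-29\right) - 45\right)^{2} = \left(\left(-6\right) \left(-29\right) - 45\right)^{2} = \left(174 - 45\right)^{2} = 129^{2} = 16641$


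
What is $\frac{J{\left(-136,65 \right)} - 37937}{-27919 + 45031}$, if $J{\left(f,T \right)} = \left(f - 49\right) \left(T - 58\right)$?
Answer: $- \frac{4904}{2139} \approx -2.2927$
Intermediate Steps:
$J{\left(f,T \right)} = \left(-58 + T\right) \left(-49 + f\right)$ ($J{\left(f,T \right)} = \left(-49 + f\right) \left(-58 + T\right) = \left(-58 + T\right) \left(-49 + f\right)$)
$\frac{J{\left(-136,65 \right)} - 37937}{-27919 + 45031} = \frac{\left(2842 - -7888 - 3185 + 65 \left(-136\right)\right) - 37937}{-27919 + 45031} = \frac{\left(2842 + 7888 - 3185 - 8840\right) - 37937}{17112} = \left(-1295 - 37937\right) \frac{1}{17112} = \left(-39232\right) \frac{1}{17112} = - \frac{4904}{2139}$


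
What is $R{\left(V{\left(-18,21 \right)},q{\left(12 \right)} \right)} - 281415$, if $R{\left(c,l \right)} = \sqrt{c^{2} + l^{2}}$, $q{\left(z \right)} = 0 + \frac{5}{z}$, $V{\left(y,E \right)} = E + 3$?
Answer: $-281415 + \frac{\sqrt{82969}}{12} \approx -2.8139 \cdot 10^{5}$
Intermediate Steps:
$V{\left(y,E \right)} = 3 + E$
$q{\left(z \right)} = \frac{5}{z}$
$R{\left(V{\left(-18,21 \right)},q{\left(12 \right)} \right)} - 281415 = \sqrt{\left(3 + 21\right)^{2} + \left(\frac{5}{12}\right)^{2}} - 281415 = \sqrt{24^{2} + \left(5 \cdot \frac{1}{12}\right)^{2}} - 281415 = \sqrt{576 + \left(\frac{5}{12}\right)^{2}} - 281415 = \sqrt{576 + \frac{25}{144}} - 281415 = \sqrt{\frac{82969}{144}} - 281415 = \frac{\sqrt{82969}}{12} - 281415 = -281415 + \frac{\sqrt{82969}}{12}$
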